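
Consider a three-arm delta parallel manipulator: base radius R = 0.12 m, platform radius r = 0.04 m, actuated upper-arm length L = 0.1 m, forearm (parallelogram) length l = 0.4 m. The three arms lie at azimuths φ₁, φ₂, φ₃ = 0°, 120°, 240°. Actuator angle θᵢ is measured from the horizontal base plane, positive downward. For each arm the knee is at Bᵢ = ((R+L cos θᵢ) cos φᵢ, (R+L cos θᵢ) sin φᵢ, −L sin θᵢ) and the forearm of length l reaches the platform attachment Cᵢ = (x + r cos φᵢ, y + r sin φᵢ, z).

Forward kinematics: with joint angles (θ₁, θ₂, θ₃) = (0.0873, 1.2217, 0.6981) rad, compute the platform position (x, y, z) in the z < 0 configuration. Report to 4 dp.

φ1=0.0°: virtual centre (0.1796, 0.0000, -0.0087), radius l
φ2=120.0°: virtual centre (-0.0571, 0.0989, -0.0940), radius l
φ3=240.0°: virtual centre (-0.0783, -0.1356, -0.0643), radius l
eliminate P² terms by subtracting sphere 1 from 2 and 3
plane₁₂: -0.4734x+0.1978y+-0.1705z = -0.0105
det = 0.2305;  x = 0.0155+-0.2960z,  y = -0.0159+0.1534z
quadratic in z: (1.1112)z²+(0.1098)z+(-0.1327)=0, √Δ=0.7759 → z ∈ {-0.3985, 0.2997}; z = -0.3985 (taking z<0)
x = 0.1335, y = -0.0770

(0.1335, -0.0770, -0.3985)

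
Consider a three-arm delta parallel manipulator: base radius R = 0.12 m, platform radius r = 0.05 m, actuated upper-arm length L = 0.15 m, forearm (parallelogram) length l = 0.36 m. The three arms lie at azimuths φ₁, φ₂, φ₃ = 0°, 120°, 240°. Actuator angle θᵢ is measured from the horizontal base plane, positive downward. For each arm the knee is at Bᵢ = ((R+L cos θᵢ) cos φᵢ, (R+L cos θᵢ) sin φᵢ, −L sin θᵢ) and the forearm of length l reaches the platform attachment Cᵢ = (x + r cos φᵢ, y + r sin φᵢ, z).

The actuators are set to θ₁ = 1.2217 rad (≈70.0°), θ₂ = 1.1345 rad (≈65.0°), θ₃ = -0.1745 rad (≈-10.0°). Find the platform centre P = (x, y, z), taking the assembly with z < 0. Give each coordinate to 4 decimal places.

(-0.1239, -0.1799, -0.3335)

centre 1 = (0.1213·cos0.0°, 0.1213·sin0.0°, -0.1410) = (0.1213, 0.0000, -0.1410)
arm 2 at φ=120.0°: (R−r)+L cos θ2 = 0.1334;  centre 2 = (-0.0667, 0.1155, -0.1359)
centre 3 = (0.2177·cos240.0°, 0.2177·sin240.0°, 0.0260) = (-0.1089, -0.1886, 0.0260)
|centre ₂|²−|centre ₁|² = 0.0017;  |centre ₃|²−|centre ₁|² = 0.0135
linear system: -0.3760x+0.2310y = 0.0017−0.0100z; -0.4603x+-0.3771y = 0.0135−0.3340z
Cramer: x(z) = -0.0151+0.3262z;  y(z) = -0.0173+0.4875z
into |P−centre ₁|² = l²: 1.3441z² + 0.1760z + -0.0908 = 0;  Δ = 0.5192;  z = -0.3335 or 0.2026 → z<0 root = -0.3335
x = -0.1239, y = -0.1799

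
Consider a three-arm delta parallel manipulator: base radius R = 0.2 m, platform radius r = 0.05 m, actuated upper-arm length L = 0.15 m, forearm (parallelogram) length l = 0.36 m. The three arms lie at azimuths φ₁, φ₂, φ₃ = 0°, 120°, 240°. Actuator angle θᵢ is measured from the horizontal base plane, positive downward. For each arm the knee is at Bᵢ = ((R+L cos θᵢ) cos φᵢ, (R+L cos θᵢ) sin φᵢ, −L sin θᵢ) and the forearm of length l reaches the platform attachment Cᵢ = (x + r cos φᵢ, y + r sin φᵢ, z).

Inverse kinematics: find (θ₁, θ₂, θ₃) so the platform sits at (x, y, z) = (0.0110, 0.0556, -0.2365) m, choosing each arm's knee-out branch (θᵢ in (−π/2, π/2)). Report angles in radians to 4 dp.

θ₁ = 0.1744, θ₂ = -0.0870, θ₃ = 0.6108

φ1=0.0° → target in arm frame (0.0110, 0.0556)
  A cos θ + B sin θ = C:  0.1390·cos θ + -0.2365·sin θ = 0.0959
  θ1 = atan2(B,A) + arccos(C/0.2743) = 0.1744
rotate P by −φ2: (0.0427, -0.0373, -0.2365)
  A cos θ + B sin θ = C:  0.1073·cos θ + -0.2365·sin θ = 0.1275
  γ=atan2(-0.2365,0.1073)=-1.1447;  ψ=arccos(0.4909)=1.0577;  θ2=γ+ψ≈-0.0870
arm 3 (φ=240.0°): x'=-0.0537, y'=-0.0183
  e−x'=0.2037;  (l²−L²−(e−x')²−y'²−z²)/2L = 0.0312
  √(A²+B²)=0.3121;  θ3 = -0.8599+1.4707 ≈ 0.6108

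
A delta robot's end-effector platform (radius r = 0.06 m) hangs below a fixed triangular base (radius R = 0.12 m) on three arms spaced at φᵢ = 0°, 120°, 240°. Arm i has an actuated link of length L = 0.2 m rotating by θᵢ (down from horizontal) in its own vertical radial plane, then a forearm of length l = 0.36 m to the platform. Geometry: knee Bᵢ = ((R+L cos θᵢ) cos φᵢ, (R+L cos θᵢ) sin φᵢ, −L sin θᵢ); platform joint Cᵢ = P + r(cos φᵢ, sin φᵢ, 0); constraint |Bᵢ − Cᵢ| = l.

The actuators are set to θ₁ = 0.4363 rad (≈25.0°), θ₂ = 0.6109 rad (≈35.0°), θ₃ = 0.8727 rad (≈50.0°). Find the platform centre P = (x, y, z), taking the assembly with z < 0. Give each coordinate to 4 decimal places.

arm 1 at φ=0.0°: (R−r)+L cos θ1 = 0.2413;  O1 = (0.2413, 0.0000, -0.0845)
arm 2 at φ=120.0°: (R−r)+L cos θ2 = 0.2238;  O2 = (-0.1119, 0.1938, -0.1147)
φ3=240.0°: virtual centre (-0.0943, -0.1633, -0.1532), radius l
eliminate P² terms by subtracting sphere 1 from 2 and 3
plane₁₂: -0.7064x+0.3877y+-0.0604z = -0.0021
Cramer: x(z) = 0.0064-0.1487z;  y(z) = 0.0062-0.1151z
sphere 1 gives Az²+Bz+C=0 with A=1.0354, B=0.2375, C=-0.0673;  B²−4AC=0.3349;  roots -0.3941, 0.1648;  negative root z = -0.3941
x = 0.0650, y = 0.0516

(0.0650, 0.0516, -0.3941)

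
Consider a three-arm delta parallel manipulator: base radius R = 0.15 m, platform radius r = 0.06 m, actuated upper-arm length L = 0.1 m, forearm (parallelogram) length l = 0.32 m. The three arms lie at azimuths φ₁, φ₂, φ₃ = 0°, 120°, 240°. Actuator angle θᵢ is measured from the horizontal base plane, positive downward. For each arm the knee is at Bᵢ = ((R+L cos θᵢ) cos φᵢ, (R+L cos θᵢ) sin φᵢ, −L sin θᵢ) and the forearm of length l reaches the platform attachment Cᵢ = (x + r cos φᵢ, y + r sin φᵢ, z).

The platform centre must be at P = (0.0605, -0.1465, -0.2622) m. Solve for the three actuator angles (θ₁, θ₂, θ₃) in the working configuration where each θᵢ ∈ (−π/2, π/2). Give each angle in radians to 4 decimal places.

θ₁ = 0.0870, θ₂ = 1.3089, θ₃ = -0.1749

φ1=0.0° → target in arm frame (0.0605, -0.1465)
  A=0.0295, B=-0.2622, C=(l²−L²−A²−y'²−z²)/(2L)=0.0066
  θ1 = atan2(B,A) + arccos(C/0.2639) = 0.0870
rotate P by −φ2: (-0.1571, 0.0209, -0.2622)
  A=0.2471, B=-0.2622, C=(l²−L²−A²−y'²−z²)/(2L)=-0.1893
  √(A²+B²)=0.3603;  θ2 = -0.8150+2.1239 ≈ 1.3089
arm 3 (φ=240.0°): x'=0.0966, y'=0.1256
  e−x'=-0.0066;  (l²−L²−(e−x')²−y'²−z²)/2L = 0.0391
  √(A²+B²)=0.2623;  θ3 = -1.5960+1.4211 ≈ -0.1749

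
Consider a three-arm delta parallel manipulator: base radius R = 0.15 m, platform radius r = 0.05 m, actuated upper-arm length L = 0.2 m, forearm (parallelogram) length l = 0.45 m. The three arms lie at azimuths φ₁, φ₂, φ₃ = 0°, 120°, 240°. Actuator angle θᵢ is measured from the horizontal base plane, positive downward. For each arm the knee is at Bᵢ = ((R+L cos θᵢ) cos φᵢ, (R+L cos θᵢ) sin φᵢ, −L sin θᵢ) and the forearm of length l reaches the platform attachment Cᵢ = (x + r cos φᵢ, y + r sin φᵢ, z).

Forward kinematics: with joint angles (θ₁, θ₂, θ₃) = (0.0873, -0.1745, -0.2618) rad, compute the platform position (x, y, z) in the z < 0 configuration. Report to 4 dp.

φ1=0.0°: virtual centre (0.2992, 0.0000, -0.0174), radius l
O2 = (0.2970·cos120.0°, 0.2970·sin120.0°, 0.0347) = (-0.1485, 0.2572, 0.0347)
φ3=240.0°: virtual centre (-0.1466, -0.2539, 0.0518), radius l
eliminate P² terms by subtracting sphere 1 from 2 and 3
linear system: -0.8954x+0.5144y = -0.0005−0.1043z; -0.8917x+-0.5078y = -0.0012−0.1384z
det = 0.9133;  x = 0.0009+0.1359z,  y = 0.0007+0.0338z
sphere 1 gives Az²+Bz+C=0 with A=1.0196, B=-0.0462, C=-0.1132;  B²−4AC=0.4639;  roots -0.3113, 0.3566;  negative root z = -0.3113
x = -0.0414, y = -0.0098

(-0.0414, -0.0098, -0.3113)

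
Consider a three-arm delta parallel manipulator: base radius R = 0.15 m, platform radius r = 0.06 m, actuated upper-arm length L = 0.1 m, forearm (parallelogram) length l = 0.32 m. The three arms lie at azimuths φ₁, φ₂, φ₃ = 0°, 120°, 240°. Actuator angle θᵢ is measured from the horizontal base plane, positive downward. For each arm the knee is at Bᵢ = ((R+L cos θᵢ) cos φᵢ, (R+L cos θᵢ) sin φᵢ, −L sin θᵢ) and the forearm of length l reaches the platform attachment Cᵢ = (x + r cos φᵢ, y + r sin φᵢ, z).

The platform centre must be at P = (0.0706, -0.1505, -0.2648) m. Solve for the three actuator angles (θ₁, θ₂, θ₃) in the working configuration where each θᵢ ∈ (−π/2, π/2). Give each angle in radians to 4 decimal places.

rotate P by −φ1: (0.0706, -0.1505, -0.2648)
  A=0.0194, B=-0.2648, C=(l²−L²−A²−y'²−z²)/(2L)=-0.0037
  θ1 = atan2(B,A) + arccos(C/0.2655) = 0.0872
arm 2 (φ=120.0°): x'=-0.1656, y'=0.0141
  A=0.2556, B=-0.2648, C=(l²−L²−A²−y'²−z²)/(2L)=-0.2163
  γ=atan2(-0.2648,0.2556)=-0.8030;  ψ=arccos(-0.5878)=2.1991;  θ2=γ+ψ≈1.3961
φ3=240.0° → target in arm frame (0.0950, 0.1364)
  A cos θ + B sin θ = C:  -0.0050·cos θ + -0.2648·sin θ = 0.0183
  √(A²+B²)=0.2648;  θ3 = -1.5898+1.5018 ≈ -0.0880

θ₁ = 0.0872, θ₂ = 1.3961, θ₃ = -0.0880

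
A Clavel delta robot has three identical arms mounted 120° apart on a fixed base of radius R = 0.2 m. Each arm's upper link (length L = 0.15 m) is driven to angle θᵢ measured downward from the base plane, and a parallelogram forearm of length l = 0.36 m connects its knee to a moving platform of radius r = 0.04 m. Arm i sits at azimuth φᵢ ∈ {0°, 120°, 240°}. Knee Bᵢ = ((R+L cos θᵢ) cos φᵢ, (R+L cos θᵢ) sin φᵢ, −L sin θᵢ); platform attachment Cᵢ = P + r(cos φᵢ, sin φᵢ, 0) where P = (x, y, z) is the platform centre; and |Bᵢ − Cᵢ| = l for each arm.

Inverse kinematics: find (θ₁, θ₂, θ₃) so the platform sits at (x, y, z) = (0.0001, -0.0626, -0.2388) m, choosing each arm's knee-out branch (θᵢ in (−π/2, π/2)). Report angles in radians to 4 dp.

θ₁ = 0.3489, θ₂ = 0.6981, θ₃ = -0.0875

arm 1 (φ=0.0°): x'=0.0001, y'=-0.0626
  e−x'=0.1599;  (l²−L²−(e−x')²−y'²−z²)/2L = 0.0686
  √(A²+B²)=0.2874;  θ1 = -0.9808+1.3297 ≈ 0.3489
rotate P by −φ2: (-0.0543, 0.0312, -0.2388)
  e−x'=0.2143;  (l²−L²−(e−x')²−y'²−z²)/2L = 0.0106
  θ2 = atan2(B,A) + arccos(C/0.3208) = 0.6981
arm 3 (φ=240.0°): x'=0.0542, y'=0.0314
  A cos θ + B sin θ = C:  0.1058·cos θ + -0.2388·sin θ = 0.1263
  θ3 = atan2(B,A) + arccos(C/0.2612) = -0.0875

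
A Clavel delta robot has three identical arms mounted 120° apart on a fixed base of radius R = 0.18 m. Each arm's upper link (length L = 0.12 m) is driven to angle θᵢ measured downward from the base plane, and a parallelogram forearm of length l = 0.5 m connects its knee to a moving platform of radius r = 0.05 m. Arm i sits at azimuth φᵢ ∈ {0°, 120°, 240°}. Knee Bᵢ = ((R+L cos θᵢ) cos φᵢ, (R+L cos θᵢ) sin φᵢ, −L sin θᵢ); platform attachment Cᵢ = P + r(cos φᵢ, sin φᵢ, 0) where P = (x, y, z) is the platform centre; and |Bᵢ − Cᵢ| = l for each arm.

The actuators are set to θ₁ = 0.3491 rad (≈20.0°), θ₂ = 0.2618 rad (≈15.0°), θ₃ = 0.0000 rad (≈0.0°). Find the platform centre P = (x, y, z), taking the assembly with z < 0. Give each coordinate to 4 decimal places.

arm 1 at φ=0.0°: ρ1 = 0.2428;  O1 = (0.2428, 0.0000, -0.0410)
arm 2 at φ=120.0°: ρ2 = 0.2459;  O2 = (-0.1230, 0.2130, -0.0311)
φ3=240.0°: virtual centre (-0.1250, -0.2165, 0.0000), radius l
|O₂|²−|O₁|² = 0.0008;  |O₃|²−|O₁|² = 0.0019
linear system: -0.7314x+0.4259y = 0.0008−0.0200z; -0.7355x+-0.4330y = 0.0019−0.0821z
det = 0.6300;  x = -0.0018+0.0692z,  y = -0.0012+0.0720z
into |P−O₁|² = l²: 1.0100z² + 0.0480z + -0.1885 = 0;  Δ = 0.7638;  z = -0.4564 or 0.4089 → z<0 root = -0.4564
x = -0.0334, y = -0.0341

(-0.0334, -0.0341, -0.4564)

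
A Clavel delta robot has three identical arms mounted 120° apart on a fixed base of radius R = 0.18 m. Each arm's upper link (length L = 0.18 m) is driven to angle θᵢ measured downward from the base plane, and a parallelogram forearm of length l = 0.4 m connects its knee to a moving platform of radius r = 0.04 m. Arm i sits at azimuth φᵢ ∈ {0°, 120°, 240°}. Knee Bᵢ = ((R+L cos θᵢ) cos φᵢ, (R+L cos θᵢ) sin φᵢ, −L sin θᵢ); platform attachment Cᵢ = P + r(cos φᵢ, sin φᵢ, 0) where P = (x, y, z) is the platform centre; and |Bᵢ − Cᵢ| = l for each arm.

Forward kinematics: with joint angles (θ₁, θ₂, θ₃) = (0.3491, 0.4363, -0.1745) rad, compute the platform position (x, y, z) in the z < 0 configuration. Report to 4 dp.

arm 1 at φ=0.0°: e+L cos θ1 = 0.3091;  O1 = (0.3091, 0.0000, -0.0616)
arm 2 at φ=120.0°: e+L cos θ2 = 0.3031;  O2 = (-0.1516, 0.2625, -0.0761)
arm 3 at φ=240.0°: e+L cos θ3 = 0.3173;  O3 = (-0.1586, -0.2748, 0.0313)
subtract pairs → two planes through P
[-0.9214 0.5251 -0.0290]·P = -0.0017;  [-0.9356 -0.5495 0.1856]·P = 0.0023
Cramer: x(z) = -0.0003+0.0817z;  y(z) = -0.0037+0.1987z
into |P−O₁|² = l²: 1.0461z² + 0.0711z + -0.0605 = 0;  Δ = 0.2581;  z = -0.2768 or 0.2088 → z<0 root = -0.2768
x = -0.0229, y = -0.0587

(-0.0229, -0.0587, -0.2768)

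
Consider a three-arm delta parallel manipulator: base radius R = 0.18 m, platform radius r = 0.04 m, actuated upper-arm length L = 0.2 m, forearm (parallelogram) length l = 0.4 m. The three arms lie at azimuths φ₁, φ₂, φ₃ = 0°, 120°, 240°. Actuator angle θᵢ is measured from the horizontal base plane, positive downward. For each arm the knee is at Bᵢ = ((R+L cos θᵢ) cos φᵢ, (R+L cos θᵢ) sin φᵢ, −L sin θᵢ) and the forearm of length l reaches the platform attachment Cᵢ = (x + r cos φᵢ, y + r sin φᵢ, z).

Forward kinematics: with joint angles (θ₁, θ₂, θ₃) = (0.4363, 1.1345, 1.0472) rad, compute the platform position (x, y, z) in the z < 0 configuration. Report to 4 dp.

φ1=0.0°: virtual centre (0.3213, 0.0000, -0.0845), radius l
φ2=120.0°: virtual centre (-0.1123, 0.1944, -0.1813), radius l
φ3=240.0°: virtual centre (-0.1200, -0.2078, -0.1732), radius l
eliminate P² terms by subtracting sphere 1 from 2 and 3
linear system: -0.8670x+0.3889y = -0.0271−-0.1935z; -0.8825x+-0.4157y = -0.0228−-0.1774z
det = 0.7036;  x = 0.0286+-0.2123z,  y = -0.0059+0.0241z
sphere 1 gives Az²+Bz+C=0 with A=1.0457, B=0.2931, C=-0.0672;  B²−4AC=0.3668;  roots -0.4297, 0.1495;  negative root z = -0.4297
x = 0.1198, y = -0.0163

(0.1198, -0.0163, -0.4297)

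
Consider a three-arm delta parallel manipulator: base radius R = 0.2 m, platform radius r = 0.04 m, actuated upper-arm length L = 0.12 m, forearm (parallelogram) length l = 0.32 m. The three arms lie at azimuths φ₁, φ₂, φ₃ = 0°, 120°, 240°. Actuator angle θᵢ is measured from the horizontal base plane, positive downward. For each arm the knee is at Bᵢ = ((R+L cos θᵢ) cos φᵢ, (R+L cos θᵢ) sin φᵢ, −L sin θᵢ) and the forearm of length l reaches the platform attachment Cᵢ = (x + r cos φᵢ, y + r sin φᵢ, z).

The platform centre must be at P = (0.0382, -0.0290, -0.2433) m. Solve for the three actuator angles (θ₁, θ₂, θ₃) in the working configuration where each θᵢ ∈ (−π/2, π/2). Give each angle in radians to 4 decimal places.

φ1=0.0° → target in arm frame (0.0382, -0.0290)
  e−x'=0.1218;  (l²−L²−(e−x')²−y'²−z²)/2L = 0.0547
  √(A²+B²)=0.2721;  θ1 = -1.1067+1.3684 ≈ 0.2617
arm 2 (φ=120.0°): x'=-0.0442, y'=-0.0186
  e−x'=0.2042;  (l²−L²−(e−x')²−y'²−z²)/2L = -0.0552
  θ2 = atan2(B,A) + arccos(C/0.3176) = 0.8729
φ3=240.0° → target in arm frame (0.0060, 0.0476)
  A cos θ + B sin θ = C:  0.1540·cos θ + -0.2433·sin θ = 0.0118
  θ3 = atan2(B,A) + arccos(C/0.2879) = 0.5233

θ₁ = 0.2617, θ₂ = 0.8729, θ₃ = 0.5233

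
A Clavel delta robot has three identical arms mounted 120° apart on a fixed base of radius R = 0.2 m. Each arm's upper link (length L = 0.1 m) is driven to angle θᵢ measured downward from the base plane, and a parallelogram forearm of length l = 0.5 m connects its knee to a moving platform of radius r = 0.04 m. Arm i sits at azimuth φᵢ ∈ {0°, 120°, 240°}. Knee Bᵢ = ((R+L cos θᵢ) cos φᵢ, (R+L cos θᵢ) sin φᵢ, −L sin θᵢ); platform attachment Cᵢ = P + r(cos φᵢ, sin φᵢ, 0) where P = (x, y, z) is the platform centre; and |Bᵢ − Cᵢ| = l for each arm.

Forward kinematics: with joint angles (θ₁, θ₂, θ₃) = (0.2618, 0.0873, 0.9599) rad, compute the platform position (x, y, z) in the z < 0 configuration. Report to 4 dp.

(0.0366, 0.1004, -0.4635)

arm 1 at φ=0.0°: (R−r)+L cos θ1 = 0.2566;  O1 = (0.2566, 0.0000, -0.0259)
arm 2 at φ=120.0°: (R−r)+L cos θ2 = 0.2596;  O2 = (-0.1298, 0.2248, -0.0087)
arm 3 at φ=240.0°: (R−r)+L cos θ3 = 0.2174;  O3 = (-0.1087, -0.1882, -0.0819)
eliminate P² terms by subtracting sphere 1 from 2 and 3
linear system: -0.7728x+0.4497y = 0.0010−0.0343z; -0.7305x+-0.3765y = -0.0126−-0.1121z
Cramer: x(z) = 0.0085-0.0605z;  y(z) = 0.0168-0.1803z
into |P−O₁|² = l²: 1.0362z² + 0.0757z + -0.1875 = 0;  Δ = 0.7829;  z = -0.4635 or 0.3904 → z<0 root = -0.4635
x = 0.0366, y = 0.1004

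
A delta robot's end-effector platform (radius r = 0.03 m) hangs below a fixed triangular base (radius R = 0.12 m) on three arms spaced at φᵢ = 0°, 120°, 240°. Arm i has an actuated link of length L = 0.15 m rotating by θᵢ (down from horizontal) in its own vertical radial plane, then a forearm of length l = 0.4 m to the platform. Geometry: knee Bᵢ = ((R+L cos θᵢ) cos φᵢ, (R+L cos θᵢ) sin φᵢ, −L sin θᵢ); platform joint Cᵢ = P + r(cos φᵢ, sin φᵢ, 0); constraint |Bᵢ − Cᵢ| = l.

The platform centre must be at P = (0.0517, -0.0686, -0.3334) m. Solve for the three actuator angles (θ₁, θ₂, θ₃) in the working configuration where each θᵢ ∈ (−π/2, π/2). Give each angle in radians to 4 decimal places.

φ1=0.0° → target in arm frame (0.0517, -0.0686)
  A cos θ + B sin θ = C:  0.0383·cos θ + -0.3334·sin θ = 0.0672
  γ=atan2(-0.3334,0.0383)=-1.4564;  ψ=arccos(0.2004)=1.3691;  θ1=γ+ψ≈-0.0873
φ2=120.0° → target in arm frame (-0.0853, -0.0105)
  A cos θ + B sin θ = C:  0.1753·cos θ + -0.3334·sin θ = -0.0149
  θ2 = atan2(B,A) + arccos(C/0.3767) = 0.5236
arm 3 (φ=240.0°): x'=0.0336, y'=0.0791
  A=0.0564, B=-0.3334, C=(l²−L²−A²−y'²−z²)/(2L)=0.0564
  γ=atan2(-0.3334,0.0564)=-1.4031;  ψ=arccos(0.1667)=1.4034;  θ3=γ+ψ≈0.0003

θ₁ = -0.0873, θ₂ = 0.5236, θ₃ = 0.0003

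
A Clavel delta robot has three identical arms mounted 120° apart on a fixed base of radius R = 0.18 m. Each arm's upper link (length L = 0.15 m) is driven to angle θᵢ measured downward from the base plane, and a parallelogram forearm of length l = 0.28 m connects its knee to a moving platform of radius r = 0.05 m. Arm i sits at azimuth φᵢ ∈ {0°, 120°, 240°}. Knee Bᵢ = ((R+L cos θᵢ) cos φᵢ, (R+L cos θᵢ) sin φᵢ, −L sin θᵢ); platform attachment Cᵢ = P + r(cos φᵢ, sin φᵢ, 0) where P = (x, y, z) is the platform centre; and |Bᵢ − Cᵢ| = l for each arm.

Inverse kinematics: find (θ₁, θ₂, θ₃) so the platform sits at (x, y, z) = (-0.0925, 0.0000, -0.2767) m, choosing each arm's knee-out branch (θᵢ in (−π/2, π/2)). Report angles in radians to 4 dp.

θ₁ = 1.3964, θ₂ = 0.6979, θ₃ = 0.6979

arm 1 (φ=0.0°): x'=-0.0925, y'=0.0000
  A=0.2225, B=-0.2767, C=(l²−L²−A²−y'²−z²)/(2L)=-0.2339
  γ=atan2(-0.2767,0.2225)=-0.8935;  ψ=arccos(-0.6587)=2.2900;  θ1=γ+ψ≈1.3964
rotate P by −φ2: (0.0462, 0.0801, -0.2767)
  A=0.0838, B=-0.2767, C=(l²−L²−A²−y'²−z²)/(2L)=-0.1136
  θ2 = atan2(B,A) + arccos(C/0.2891) = 0.6979
rotate P by −φ3: (0.0463, -0.0801, -0.2767)
  A cos θ + B sin θ = C:  0.0837·cos θ + -0.2767·sin θ = -0.1136
  θ3 = atan2(B,A) + arccos(C/0.2891) = 0.6979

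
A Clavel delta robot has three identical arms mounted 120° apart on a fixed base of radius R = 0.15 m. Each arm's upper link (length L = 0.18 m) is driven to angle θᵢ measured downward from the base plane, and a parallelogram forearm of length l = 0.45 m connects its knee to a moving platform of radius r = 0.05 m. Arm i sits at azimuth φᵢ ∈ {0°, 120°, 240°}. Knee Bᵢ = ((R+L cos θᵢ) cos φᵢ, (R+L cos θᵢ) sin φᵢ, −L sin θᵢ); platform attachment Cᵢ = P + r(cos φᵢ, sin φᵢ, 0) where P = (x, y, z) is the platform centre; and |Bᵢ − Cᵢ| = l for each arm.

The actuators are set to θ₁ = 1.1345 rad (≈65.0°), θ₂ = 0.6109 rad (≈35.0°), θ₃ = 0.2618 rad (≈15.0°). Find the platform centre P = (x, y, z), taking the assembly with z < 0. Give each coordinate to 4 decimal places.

(-0.1576, -0.0589, -0.4592)

arm 1 at φ=0.0°: ρ1 = 0.1761;  O1 = (0.1761, 0.0000, -0.1631)
O2 = (0.2474·cos120.0°, 0.2474·sin120.0°, -0.1032) = (-0.1237, 0.2143, -0.1032)
φ3=240.0°: virtual centre (-0.1369, -0.2372, -0.0466), radius l
eliminate P² terms by subtracting sphere 1 from 2 and 3
linear system: -0.5996x+0.4286y = 0.0143−0.1198z; -0.6260x+-0.4744y = 0.0196−0.2331z
det = 0.5527;  x = -0.0274+0.2836z,  y = -0.0051+0.1172z
into |P−O₁|² = l²: 1.0941z² + 0.2097z + -0.1345 = 0;  Δ = 0.6324;  z = -0.4592 or 0.2676 → z<0 root = -0.4592
x = -0.1576, y = -0.0589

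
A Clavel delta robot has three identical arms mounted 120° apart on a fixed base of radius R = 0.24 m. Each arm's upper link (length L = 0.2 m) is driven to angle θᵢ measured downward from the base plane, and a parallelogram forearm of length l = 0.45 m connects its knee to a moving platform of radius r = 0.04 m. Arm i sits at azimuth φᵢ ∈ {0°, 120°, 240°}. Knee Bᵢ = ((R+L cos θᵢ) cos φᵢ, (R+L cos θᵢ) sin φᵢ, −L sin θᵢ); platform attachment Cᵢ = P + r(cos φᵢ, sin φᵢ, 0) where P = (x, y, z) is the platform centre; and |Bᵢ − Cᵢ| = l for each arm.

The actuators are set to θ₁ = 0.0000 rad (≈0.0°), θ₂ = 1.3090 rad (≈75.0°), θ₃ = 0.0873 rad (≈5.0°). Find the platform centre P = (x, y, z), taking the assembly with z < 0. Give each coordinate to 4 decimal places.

S1 = (0.4000·cos0.0°, 0.4000·sin0.0°, 0.0000) = (0.4000, 0.0000, 0.0000)
φ2=120.0°: virtual centre (-0.1259, 0.2180, -0.1932), radius l
S3 = (0.3992·cos240.0°, 0.3992·sin240.0°, -0.0174) = (-0.1996, -0.3458, -0.0174)
eliminate P² terms by subtracting sphere 1 from 2 and 3
plane₁₂: -1.0518x+0.4361y+-0.3864z = -0.0593
Cramer: x(z) = 0.0329-0.2259z;  y(z) = -0.0566+0.3413z
into |P−S₁|² = l²: 1.1675z² + 0.1272z + -0.0645 = 0;  Δ = 0.3175;  z = -0.2958 or 0.1869 → z<0 root = -0.2958
x = 0.0997, y = -0.1576

(0.0997, -0.1576, -0.2958)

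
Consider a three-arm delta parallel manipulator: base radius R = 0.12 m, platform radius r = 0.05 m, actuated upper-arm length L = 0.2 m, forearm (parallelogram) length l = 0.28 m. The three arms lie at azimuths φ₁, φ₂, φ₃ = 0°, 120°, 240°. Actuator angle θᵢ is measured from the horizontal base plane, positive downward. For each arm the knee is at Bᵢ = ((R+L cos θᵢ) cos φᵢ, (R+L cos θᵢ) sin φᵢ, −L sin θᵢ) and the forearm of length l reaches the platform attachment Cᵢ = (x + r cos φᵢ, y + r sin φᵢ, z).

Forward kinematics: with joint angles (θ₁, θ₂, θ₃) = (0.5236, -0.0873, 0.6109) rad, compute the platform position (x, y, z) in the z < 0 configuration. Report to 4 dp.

centre 1 = (0.2432·cos0.0°, 0.2432·sin0.0°, -0.1000) = (0.2432, 0.0000, -0.1000)
φ2=120.0°: virtual centre (-0.1346, 0.2332, 0.0174), radius l
centre 3 = (0.2338·cos240.0°, 0.2338·sin240.0°, -0.1147) = (-0.1169, -0.2025, -0.1147)
eliminate P² terms by subtracting sphere 1 from 2 and 3
[-0.7556 0.4663 0.2349]·P = 0.0036;  [-0.7202 -0.4050 -0.0294]·P = -0.0013
det = 0.6419;  x = -0.0013+0.1268z,  y = 0.0056+-0.2982z
sphere 1 gives Az²+Bz+C=0 with A=1.1050, B=0.1346, C=-0.0086;  B²−4AC=0.0560;  roots -0.1680, 0.0461;  negative root z = -0.1680
x = -0.0226, y = 0.0557

(-0.0226, 0.0557, -0.1680)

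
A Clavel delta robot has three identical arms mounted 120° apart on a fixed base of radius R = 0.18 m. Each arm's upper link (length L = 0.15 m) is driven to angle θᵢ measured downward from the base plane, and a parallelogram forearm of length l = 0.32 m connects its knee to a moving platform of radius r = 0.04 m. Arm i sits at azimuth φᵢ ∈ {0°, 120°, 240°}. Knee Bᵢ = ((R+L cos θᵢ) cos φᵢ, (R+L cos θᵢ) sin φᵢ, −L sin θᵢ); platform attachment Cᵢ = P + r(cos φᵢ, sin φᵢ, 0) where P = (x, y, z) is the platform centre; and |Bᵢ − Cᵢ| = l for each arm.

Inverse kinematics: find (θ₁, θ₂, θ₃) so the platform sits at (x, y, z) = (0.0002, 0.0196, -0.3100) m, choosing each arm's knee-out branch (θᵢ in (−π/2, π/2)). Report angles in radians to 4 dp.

θ₁ = 0.7856, θ₂ = 0.6979, θ₃ = 0.8728

rotate P by −φ1: (0.0002, 0.0196, -0.3100)
  A=0.1398, B=-0.3100, C=(l²−L²−A²−y'²−z²)/(2L)=-0.1204
  θ1 = atan2(B,A) + arccos(C/0.3401) = 0.7856
rotate P by −φ2: (0.0169, -0.0100, -0.3100)
  e−x'=0.1231;  (l²−L²−(e−x')²−y'²−z²)/2L = -0.1049
  θ2 = atan2(B,A) + arccos(C/0.3336) = 0.6979
arm 3 (φ=240.0°): x'=-0.0171, y'=-0.0096
  A=0.1571, B=-0.3100, C=(l²−L²−A²−y'²−z²)/(2L)=-0.1365
  γ=atan2(-0.3100,0.1571)=-1.1018;  ψ=arccos(-0.3929)=1.9746;  θ3=γ+ψ≈0.8728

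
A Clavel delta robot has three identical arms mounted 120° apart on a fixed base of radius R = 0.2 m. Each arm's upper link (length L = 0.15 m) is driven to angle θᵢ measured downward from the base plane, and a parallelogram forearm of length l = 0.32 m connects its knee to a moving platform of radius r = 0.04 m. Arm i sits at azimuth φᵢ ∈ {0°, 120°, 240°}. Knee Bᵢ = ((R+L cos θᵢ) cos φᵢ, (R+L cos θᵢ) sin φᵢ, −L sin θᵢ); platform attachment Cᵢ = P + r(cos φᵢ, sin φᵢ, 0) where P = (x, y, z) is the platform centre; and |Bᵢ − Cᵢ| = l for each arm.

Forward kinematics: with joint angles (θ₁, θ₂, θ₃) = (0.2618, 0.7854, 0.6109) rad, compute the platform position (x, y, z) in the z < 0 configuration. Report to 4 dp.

φ1=0.0°: virtual centre (0.3049, 0.0000, -0.0388), radius l
arm 2 at φ=120.0°: (R−r)+L cos θ2 = 0.2661;  O2 = (-0.1330, 0.2304, -0.1061)
O3 = (0.2829·cos240.0°, 0.2829·sin240.0°, -0.0860) = (-0.1414, -0.2450, -0.0860)
eliminate P² terms by subtracting sphere 1 from 2 and 3
linear system: -0.8758x+0.4608y = -0.0124−-0.1345z; -0.8926x+-0.4899y = -0.0070−-0.0944z
Cramer: x(z) = 0.0111-0.1302z;  y(z) = -0.0059+0.0444z
quadratic in z: (1.0189)z²+(0.1536)z+(-0.0145)=0, √Δ=0.2879 → z ∈ {-0.2167, 0.0659}; z = -0.2167 (taking z<0)
x = 0.0393, y = -0.0155

(0.0393, -0.0155, -0.2167)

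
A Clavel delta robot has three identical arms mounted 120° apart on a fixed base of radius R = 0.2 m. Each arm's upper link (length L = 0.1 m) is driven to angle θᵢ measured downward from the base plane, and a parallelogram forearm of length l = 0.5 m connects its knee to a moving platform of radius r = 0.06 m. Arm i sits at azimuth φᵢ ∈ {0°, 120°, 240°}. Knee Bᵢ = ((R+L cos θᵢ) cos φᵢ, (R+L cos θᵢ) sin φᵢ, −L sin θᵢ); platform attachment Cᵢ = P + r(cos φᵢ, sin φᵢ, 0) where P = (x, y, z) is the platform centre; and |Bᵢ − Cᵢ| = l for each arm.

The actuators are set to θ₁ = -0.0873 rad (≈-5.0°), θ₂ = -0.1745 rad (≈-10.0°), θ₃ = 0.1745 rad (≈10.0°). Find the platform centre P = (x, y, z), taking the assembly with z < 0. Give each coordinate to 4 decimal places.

S1 = (0.2396·cos0.0°, 0.2396·sin0.0°, 0.0087) = (0.2396, 0.0000, 0.0087)
φ2=120.0°: virtual centre (-0.1192, 0.2065, 0.0174), radius l
S3 = (0.2385·cos240.0°, 0.2385·sin240.0°, -0.0174) = (-0.1192, -0.2065, -0.0174)
|S₂|²−|S₁|² = -0.0003;  |S₃|²−|S₁|² = -0.0003
[-0.7177 0.4131 0.0173]·P = -0.0003;  [-0.7177 -0.4131 -0.0522]·P = -0.0003
Cramer: x(z) = 0.0004-0.0243z;  y(z) = 0.0000-0.0841z
sphere 1 gives Az²+Bz+C=0 with A=1.0077, B=-0.0058, C=-0.1927;  B²−4AC=0.7768;  roots -0.4345, 0.4402;  negative root z = -0.4345
x = 0.0110, y = 0.0365

(0.0110, 0.0365, -0.4345)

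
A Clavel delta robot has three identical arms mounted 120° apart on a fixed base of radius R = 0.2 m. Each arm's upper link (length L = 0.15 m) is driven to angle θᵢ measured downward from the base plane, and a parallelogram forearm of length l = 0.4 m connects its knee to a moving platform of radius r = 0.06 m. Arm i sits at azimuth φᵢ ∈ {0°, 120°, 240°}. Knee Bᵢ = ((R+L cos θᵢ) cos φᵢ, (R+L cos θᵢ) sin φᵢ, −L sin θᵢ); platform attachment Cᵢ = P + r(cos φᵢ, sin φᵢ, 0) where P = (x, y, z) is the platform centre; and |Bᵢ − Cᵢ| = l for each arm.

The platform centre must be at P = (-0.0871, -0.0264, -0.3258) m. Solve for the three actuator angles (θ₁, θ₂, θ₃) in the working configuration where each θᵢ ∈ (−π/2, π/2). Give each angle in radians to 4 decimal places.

θ₁ = 0.7852, θ₂ = 0.2619, θ₃ = 0.0001

rotate P by −φ1: (-0.0871, -0.0264, -0.3258)
  e−x'=0.2271;  (l²−L²−(e−x')²−y'²−z²)/2L = -0.0697
  γ=atan2(-0.3258,0.2271)=-0.9621;  ψ=arccos(-0.1756)=1.7473;  θ1=γ+ψ≈0.7852
rotate P by −φ2: (0.0207, 0.0886, -0.3258)
  A=0.1193, B=-0.3258, C=(l²−L²−A²−y'²−z²)/(2L)=0.0309
  γ=atan2(-0.3258,0.1193)=-1.2197;  ψ=arccos(0.0890)=1.4817;  θ2=γ+ψ≈0.2619
arm 3 (φ=240.0°): x'=0.0664, y'=-0.0622
  e−x'=0.0736;  (l²−L²−(e−x')²−y'²−z²)/2L = 0.0736
  γ=atan2(-0.3258,0.0736)=-1.3487;  ψ=arccos(0.2202)=1.3488;  θ3=γ+ψ≈0.0001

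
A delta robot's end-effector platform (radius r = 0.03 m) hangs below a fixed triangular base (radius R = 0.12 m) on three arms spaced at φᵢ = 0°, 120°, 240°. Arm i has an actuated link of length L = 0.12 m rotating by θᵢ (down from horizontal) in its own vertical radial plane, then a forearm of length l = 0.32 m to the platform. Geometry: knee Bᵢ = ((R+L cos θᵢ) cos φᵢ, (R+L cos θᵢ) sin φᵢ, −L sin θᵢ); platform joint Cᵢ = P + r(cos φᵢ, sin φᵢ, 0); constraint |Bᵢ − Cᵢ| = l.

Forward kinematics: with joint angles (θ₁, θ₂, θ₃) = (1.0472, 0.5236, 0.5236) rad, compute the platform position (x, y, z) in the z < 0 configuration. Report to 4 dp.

φ1=0.0°: virtual centre (0.1500, 0.0000, -0.1039), radius l
arm 2 at φ=120.0°: e+L cos θ2 = 0.1939;  S2 = (-0.0970, 0.1679, -0.0600)
arm 3 at φ=240.0°: e+L cos θ3 = 0.1939;  S3 = (-0.0970, -0.1679, -0.0600)
subtract pairs → two planes through P
linear system: -0.4939x+0.3359y = 0.0079−0.0878z; -0.4939x+-0.3359y = 0.0079−0.0878z
det = 0.3318;  x = -0.0160+0.1779z,  y = 0.0000+0.0000z
into |P−S₁|² = l²: 1.0316z² + 0.1488z + -0.0640 = 0;  Δ = 0.2864;  z = -0.3315 or 0.1873 → z<0 root = -0.3315
x = -0.0750, y = 0.0000

(-0.0750, 0.0000, -0.3315)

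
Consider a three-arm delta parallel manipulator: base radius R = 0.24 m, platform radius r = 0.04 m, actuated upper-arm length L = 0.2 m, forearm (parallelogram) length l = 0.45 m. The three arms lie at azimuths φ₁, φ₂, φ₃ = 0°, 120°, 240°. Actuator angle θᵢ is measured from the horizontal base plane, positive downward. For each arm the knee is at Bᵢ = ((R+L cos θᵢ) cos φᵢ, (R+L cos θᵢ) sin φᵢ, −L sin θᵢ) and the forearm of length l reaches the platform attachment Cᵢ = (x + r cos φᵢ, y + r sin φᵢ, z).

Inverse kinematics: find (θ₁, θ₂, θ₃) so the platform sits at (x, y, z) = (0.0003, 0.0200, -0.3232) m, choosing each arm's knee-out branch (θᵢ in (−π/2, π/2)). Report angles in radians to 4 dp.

θ₁ = 0.4363, θ₂ = 0.3490, θ₃ = 0.5239

rotate P by −φ1: (0.0003, 0.0200, -0.3232)
  A=0.1997, B=-0.3232, C=(l²−L²−A²−y'²−z²)/(2L)=0.0444
  γ=atan2(-0.3232,0.1997)=-1.0173;  ψ=arccos(0.1169)=1.4537;  θ1=γ+ψ≈0.4363
rotate P by −φ2: (0.0172, -0.0103, -0.3232)
  e−x'=0.1828;  (l²−L²−(e−x')²−y'²−z²)/2L = 0.0613
  √(A²+B²)=0.3713;  θ2 = -1.0560+1.4050 ≈ 0.3490
φ3=240.0° → target in arm frame (-0.0175, -0.0097)
  e−x'=0.2175;  (l²−L²−(e−x')²−y'²−z²)/2L = 0.0266
  √(A²+B²)=0.3896;  θ3 = -0.9785+1.5024 ≈ 0.5239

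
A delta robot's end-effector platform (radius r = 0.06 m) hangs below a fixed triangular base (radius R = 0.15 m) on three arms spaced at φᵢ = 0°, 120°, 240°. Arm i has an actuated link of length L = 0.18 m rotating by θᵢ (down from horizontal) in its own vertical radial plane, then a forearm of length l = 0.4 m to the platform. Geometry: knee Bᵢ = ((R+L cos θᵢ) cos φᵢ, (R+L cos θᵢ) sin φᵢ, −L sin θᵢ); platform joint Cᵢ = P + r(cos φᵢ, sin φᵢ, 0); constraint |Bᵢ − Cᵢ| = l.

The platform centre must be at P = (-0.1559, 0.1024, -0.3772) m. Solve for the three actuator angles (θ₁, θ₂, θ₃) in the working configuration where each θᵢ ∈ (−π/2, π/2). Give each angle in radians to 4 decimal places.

φ1=0.0° → target in arm frame (-0.1559, 0.1024)
  A cos θ + B sin θ = C:  0.2459·cos θ + -0.3772·sin θ = -0.2379
  √(A²+B²)=0.4503;  θ1 = -0.9931+2.1274 ≈ 1.1343
φ2=120.0° → target in arm frame (0.1666, 0.0838)
  e−x'=-0.0766;  (l²−L²−(e−x')²−y'²−z²)/2L = -0.0766
  γ=atan2(-0.3772,-0.0766)=-1.7712;  ψ=arccos(-0.1990)=1.7711;  θ2=γ+ψ≈-0.0001
arm 3 (φ=240.0°): x'=-0.0107, y'=-0.1862
  e−x'=0.1007;  (l²−L²−(e−x')²−y'²−z²)/2L = -0.1653
  θ3 = atan2(B,A) + arccos(C/0.3904) = 0.6981

θ₁ = 1.1343, θ₂ = -0.0001, θ₃ = 0.6981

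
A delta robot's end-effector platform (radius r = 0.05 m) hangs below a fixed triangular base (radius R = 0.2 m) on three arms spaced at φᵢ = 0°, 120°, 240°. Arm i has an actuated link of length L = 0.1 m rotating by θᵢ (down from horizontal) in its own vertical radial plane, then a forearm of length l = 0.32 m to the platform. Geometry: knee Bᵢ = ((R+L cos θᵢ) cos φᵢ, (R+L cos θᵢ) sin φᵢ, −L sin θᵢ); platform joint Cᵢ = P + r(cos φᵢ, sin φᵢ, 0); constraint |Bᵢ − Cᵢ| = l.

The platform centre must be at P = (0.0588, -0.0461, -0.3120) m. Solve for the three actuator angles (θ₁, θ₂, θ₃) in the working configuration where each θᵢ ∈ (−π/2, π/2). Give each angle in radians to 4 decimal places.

θ₁ = 0.5233, θ₂ = 1.3961, θ₃ = 0.8726

rotate P by −φ1: (0.0588, -0.0461, -0.3120)
  A cos θ + B sin θ = C:  0.0912·cos θ + -0.3120·sin θ = -0.0769
  γ=atan2(-0.3120,0.0912)=-1.2864;  ψ=arccos(-0.2367)=1.8097;  θ1=γ+ψ≈0.5233
φ2=120.0° → target in arm frame (-0.0693, -0.0279)
  e−x'=0.2193;  (l²−L²−(e−x')²−y'²−z²)/2L = -0.2691
  √(A²+B²)=0.3814;  θ2 = -0.9581+2.3541 ≈ 1.3961
φ3=240.0° → target in arm frame (0.0105, 0.0740)
  A=0.1395, B=-0.3120, C=(l²−L²−A²−y'²−z²)/(2L)=-0.1493
  θ3 = atan2(B,A) + arccos(C/0.3418) = 0.8726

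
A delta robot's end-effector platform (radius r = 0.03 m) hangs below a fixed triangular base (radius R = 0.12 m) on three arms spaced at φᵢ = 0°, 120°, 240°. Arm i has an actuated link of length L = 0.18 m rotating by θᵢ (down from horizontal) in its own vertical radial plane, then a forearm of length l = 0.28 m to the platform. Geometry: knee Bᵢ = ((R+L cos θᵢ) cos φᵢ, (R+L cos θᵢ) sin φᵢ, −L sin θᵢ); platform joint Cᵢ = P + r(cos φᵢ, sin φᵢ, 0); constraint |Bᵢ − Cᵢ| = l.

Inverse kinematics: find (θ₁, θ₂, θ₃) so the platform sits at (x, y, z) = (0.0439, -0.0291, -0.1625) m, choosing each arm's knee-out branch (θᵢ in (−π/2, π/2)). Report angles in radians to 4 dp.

θ₁ = -0.0004, θ₂ = 0.6980, θ₃ = 0.3496

rotate P by −φ1: (0.0439, -0.0291, -0.1625)
  A=0.0461, B=-0.1625, C=(l²−L²−A²−y'²−z²)/(2L)=0.0462
  θ1 = atan2(B,A) + arccos(C/0.1689) = -0.0004
arm 2 (φ=120.0°): x'=-0.0472, y'=-0.0235
  A cos θ + B sin θ = C:  0.1372·cos θ + -0.1625·sin θ = 0.0006
  γ=atan2(-0.1625,0.1372)=-0.8698;  ψ=arccos(0.0030)=1.5678;  θ2=γ+ψ≈0.6980
rotate P by −φ3: (0.0033, 0.0526, -0.1625)
  A=0.0867, B=-0.1625, C=(l²−L²−A²−y'²−z²)/(2L)=0.0258
  √(A²+B²)=0.1842;  θ3 = -1.0804+1.4300 ≈ 0.3496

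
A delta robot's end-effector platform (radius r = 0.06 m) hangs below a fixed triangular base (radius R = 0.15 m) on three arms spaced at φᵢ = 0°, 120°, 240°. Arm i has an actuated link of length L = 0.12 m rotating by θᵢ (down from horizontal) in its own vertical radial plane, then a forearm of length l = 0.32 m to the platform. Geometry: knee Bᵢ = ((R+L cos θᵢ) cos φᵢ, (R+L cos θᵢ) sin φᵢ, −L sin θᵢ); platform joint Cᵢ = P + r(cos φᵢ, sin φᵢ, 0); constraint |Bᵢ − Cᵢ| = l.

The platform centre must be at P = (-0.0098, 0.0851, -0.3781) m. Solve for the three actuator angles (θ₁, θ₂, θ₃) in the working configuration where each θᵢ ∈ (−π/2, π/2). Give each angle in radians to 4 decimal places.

θ₁ = 1.1352, θ₂ = 0.6984, θ₃ = 1.3969

rotate P by −φ1: (-0.0098, 0.0851, -0.3781)
  A=0.0998, B=-0.3781, C=(l²−L²−A²−y'²−z²)/(2L)=-0.3007
  γ=atan2(-0.3781,0.0998)=-1.3127;  ψ=arccos(-0.7689)=2.4479;  θ1=γ+ψ≈1.1352
rotate P by −φ2: (0.0786, -0.0341, -0.3781)
  e−x'=0.0114;  (l²−L²−(e−x')²−y'²−z²)/2L = -0.2344
  √(A²+B²)=0.3783;  θ2 = -1.5407+2.2390 ≈ 0.6984
arm 3 (φ=240.0°): x'=-0.0688, y'=-0.0510
  e−x'=0.1588;  (l²−L²−(e−x')²−y'²−z²)/2L = -0.3449
  √(A²+B²)=0.4101;  θ3 = -1.1732+2.5701 ≈ 1.3969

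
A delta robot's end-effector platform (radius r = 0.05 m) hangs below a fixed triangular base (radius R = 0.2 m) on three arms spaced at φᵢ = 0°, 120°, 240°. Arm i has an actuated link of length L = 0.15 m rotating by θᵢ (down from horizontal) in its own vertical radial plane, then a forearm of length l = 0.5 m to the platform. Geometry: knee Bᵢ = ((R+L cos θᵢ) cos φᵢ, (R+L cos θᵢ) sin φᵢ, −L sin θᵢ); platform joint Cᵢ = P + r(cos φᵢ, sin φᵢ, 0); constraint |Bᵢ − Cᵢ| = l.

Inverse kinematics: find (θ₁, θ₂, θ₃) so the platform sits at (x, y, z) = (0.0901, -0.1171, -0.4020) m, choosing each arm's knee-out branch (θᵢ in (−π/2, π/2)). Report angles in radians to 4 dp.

θ₁ = -0.2620, θ₂ = 0.7853, θ₃ = -0.0871

arm 1 (φ=0.0°): x'=0.0901, y'=-0.1171
  e−x'=0.0599;  (l²−L²−(e−x')²−y'²−z²)/2L = 0.1620
  √(A²+B²)=0.4064;  θ1 = -1.4229+1.1609 ≈ -0.2620
φ2=120.0° → target in arm frame (-0.1465, -0.0195)
  A cos θ + B sin θ = C:  0.2965·cos θ + -0.4020·sin θ = -0.0746
  γ=atan2(-0.4020,0.2965)=-0.9354;  ψ=arccos(-0.1493)=1.7207;  θ2=γ+ψ≈0.7853
rotate P by −φ3: (0.0564, 0.1366, -0.4020)
  e−x'=0.0936;  (l²−L²−(e−x')²−y'²−z²)/2L = 0.1282
  θ3 = atan2(B,A) + arccos(C/0.4128) = -0.0871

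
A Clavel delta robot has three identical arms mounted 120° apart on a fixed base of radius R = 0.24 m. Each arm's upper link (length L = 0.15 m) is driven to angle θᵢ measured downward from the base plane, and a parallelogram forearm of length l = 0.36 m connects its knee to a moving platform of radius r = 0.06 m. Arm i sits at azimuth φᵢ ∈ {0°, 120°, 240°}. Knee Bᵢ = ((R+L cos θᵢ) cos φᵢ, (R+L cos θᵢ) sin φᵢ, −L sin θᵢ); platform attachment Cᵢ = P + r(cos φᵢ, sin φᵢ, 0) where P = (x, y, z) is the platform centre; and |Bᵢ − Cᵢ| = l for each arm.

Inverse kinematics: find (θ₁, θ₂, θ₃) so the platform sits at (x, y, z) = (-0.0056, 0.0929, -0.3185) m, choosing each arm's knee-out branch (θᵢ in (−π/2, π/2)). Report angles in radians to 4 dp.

θ₁ = 0.8728, θ₂ = 0.3493, θ₃ = 1.2218

rotate P by −φ1: (-0.0056, 0.0929, -0.3185)
  A cos θ + B sin θ = C:  0.1856·cos θ + -0.3185·sin θ = -0.1247
  √(A²+B²)=0.3686;  θ1 = -1.0432+1.9160 ≈ 0.8728
arm 2 (φ=120.0°): x'=0.0833, y'=-0.0416
  A=0.0967, B=-0.3185, C=(l²−L²−A²−y'²−z²)/(2L)=-0.0181
  √(A²+B²)=0.3329;  θ2 = -1.2759+1.6252 ≈ 0.3493
φ3=240.0° → target in arm frame (-0.0777, -0.0513)
  A=0.2577, B=-0.3185, C=(l²−L²−A²−y'²−z²)/(2L)=-0.2112
  γ=atan2(-0.3185,0.2577)=-0.8906;  ψ=arccos(-0.5155)=2.1124;  θ3=γ+ψ≈1.2218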